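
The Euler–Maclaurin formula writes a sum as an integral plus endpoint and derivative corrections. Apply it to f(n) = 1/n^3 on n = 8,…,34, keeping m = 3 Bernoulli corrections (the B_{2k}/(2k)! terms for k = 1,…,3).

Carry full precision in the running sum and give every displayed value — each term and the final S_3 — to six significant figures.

The integral term ∫_8^34 1/x^3 dx = 0.00737997.
Endpoint term: (f(8) + f(34))/2 = (0.00195312 + 2.54427e-05)/2 = 0.000989284.
So far: 0.00836926.
k=1: B_{2}/(2)! × [f^{(1)}(34) − f^{(1)}(8)] = 1/12 × (-2.24494e-06 − (-0.000732422)) = 6.08481e-05.
Running total after k=1: 0.00843011.
k=2: B_{4}/(4)! × [f^{(3)}(34) − f^{(3)}(8)] = −1/720 × (-3.88399e-08 − (-0.000228882)) = -3.17837e-07.
Running total after k=2: 0.00842979.
k=3: B_{6}/(6)! × [f^{(5)}(34) − f^{(5)}(8)] = 1/30240 × (-1.41114e-09 − (-0.000150204)) = 4.96701e-09.

S_3 ≈ 0.00842979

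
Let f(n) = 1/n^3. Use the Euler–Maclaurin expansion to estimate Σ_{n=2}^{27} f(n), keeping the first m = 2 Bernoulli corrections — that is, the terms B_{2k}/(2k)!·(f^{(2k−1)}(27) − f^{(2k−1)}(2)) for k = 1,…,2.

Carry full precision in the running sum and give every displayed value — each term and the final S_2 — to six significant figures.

S_2 ≈ 0.201162

∫_2^27 1/x^3 dx evaluates to 0.124314.
½[f(2) + f(27)] = ½[0.125000 + 5.08053e-05] = 0.0625254.
So far: 0.186840.
Order-1 term: 1/12 · (-5.64503e-06 − (-0.187500)) = 0.0156245.
Running total after k=1: 0.202464.
Order-2 term: −1/720 · (-1.54870e-07 − (-0.937500)) = -0.00130208.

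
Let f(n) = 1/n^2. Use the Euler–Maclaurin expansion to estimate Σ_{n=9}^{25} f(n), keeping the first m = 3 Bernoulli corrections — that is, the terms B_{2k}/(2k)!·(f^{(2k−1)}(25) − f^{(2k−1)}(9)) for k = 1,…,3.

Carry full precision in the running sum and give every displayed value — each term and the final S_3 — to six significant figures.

S_3 ≈ 0.0783014

The integral term ∫_9^25 1/x^2 dx = 0.0711111.
Endpoint term: (f(9) + f(25))/2 = (0.0123457 + 0.00160000)/2 = 0.00697284.
Integral + boundary = 0.0780840.
Correction k=1: B_{2}/2! · (f^{(1)}(25) − f^{(1)}(9)) = 1/12 · (-0.000128000 − (-0.00274348)) = 0.000217957.
Partial sum through k=1: 0.0783019.
Correction k=2: B_{4}/4! · (f^{(3)}(25) − f^{(3)}(9)) = −1/720 · (-2.45760e-06 − (-0.000406442)) = -5.61090e-07.
Partial sum through k=2: 0.0783013.
Correction k=3: B_{6}/6! · (f^{(5)}(25) − f^{(5)}(9)) = 1/30240 · (-1.17965e-07 − (-0.000150534)) = 4.97408e-09.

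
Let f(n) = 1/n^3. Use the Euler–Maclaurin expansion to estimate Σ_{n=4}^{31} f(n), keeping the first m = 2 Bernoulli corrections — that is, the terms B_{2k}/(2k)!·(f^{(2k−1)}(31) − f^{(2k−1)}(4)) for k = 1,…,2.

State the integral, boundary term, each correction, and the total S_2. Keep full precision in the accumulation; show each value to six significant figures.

∫_4^31 1/x^3 dx evaluates to 0.0307297.
½[f(4) + f(31)] = ½[0.0156250 + 3.35672e-05] = 0.00782928.
So far: 0.0385590.
Correction k=1: B_{2}/2! · (f^{(1)}(31) − f^{(1)}(4)) = 1/12 · (-3.24844e-06 − (-0.0117188)) = 0.000976292.
Partial sum through k=1: 0.0395353.
Correction k=2: B_{4}/4! · (f^{(3)}(31) − f^{(3)}(4)) = −1/720 · (-6.76054e-08 − (-0.0146484)) = -2.03450e-05.

S_2 ≈ 0.0395149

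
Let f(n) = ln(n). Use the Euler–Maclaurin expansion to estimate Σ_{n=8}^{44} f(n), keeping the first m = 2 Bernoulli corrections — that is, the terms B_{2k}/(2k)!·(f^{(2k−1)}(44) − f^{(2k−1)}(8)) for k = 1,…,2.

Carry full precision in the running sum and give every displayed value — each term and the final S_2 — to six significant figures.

Integral: ∫_8^44 ln(x) dx = 113.869.
Boundary: ½(f(8) + f(44)) = ½(2.07944 + 3.78419) = 2.93182.
Running total after boundary: 116.801.
k=1: B_{2}/(2)! × [f^{(1)}(44) − f^{(1)}(8)] = 1/12 × (0.0227273 − 0.125000) = -0.00852273.
Partial sum through k=1: 116.792.
k=2: B_{4}/(4)! × [f^{(3)}(44) − f^{(3)}(8)] = −1/720 × (2.34786e-05 − 0.00390625) = 5.39274e-06.

S_2 ≈ 116.792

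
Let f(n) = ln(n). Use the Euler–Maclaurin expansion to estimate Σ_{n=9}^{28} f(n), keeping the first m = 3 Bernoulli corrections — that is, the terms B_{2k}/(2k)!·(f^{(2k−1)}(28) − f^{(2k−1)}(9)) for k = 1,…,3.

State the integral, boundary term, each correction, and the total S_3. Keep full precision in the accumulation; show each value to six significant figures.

S_3 ≈ 57.2851

The integral term ∫_9^28 ln(x) dx = 54.5267.
½[f(9) + f(28)] = ½[2.19722 + 3.33220] = 2.76471.
Running total after boundary: 57.2914.
Correction k=1: B_{2}/2! · (f^{(1)}(28) − f^{(1)}(9)) = 1/12 · (0.0357143 − 0.111111) = -0.00628307.
After k=1: 57.2851.
Correction k=2: B_{4}/4! · (f^{(3)}(28) − f^{(3)}(9)) = −1/720 · (9.11079e-05 − 0.00274348) = 3.68386e-06.
After k=2: 57.2851.
Correction k=3: B_{6}/6! · (f^{(5)}(28) − f^{(5)}(9)) = 1/30240 · (1.39451e-06 − 0.000406442) = -1.33944e-08.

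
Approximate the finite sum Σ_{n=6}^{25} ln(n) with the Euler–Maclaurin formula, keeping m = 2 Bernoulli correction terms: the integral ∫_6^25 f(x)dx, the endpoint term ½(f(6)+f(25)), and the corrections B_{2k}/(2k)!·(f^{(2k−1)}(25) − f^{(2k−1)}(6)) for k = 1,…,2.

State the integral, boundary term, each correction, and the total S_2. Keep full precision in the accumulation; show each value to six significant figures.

S_2 ≈ 53.2161

The integral term ∫_6^25 ln(x) dx = 50.7213.
Endpoint term: (f(6) + f(25))/2 = (1.79176 + 3.21888)/2 = 2.50532.
So far: 53.2267.
Order-1 term: 1/12 · (0.0400000 − 0.166667) = -0.0105556.
Running total after k=1: 53.2161.
Order-2 term: −1/720 · (0.000128000 − 0.00925926) = 1.26823e-05.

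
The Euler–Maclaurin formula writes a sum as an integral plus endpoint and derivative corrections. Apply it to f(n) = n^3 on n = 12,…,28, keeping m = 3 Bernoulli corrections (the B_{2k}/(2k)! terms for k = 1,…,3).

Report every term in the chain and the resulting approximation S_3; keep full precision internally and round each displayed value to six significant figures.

The integral term ∫_12^28 x^3 dx = 148480.
½[f(12) + f(28)] = ½[1728.00 + 21952.0] = 11840.0.
Integral + boundary = 160320.
Correction k=1: B_{2}/2! · (f^{(1)}(28) − f^{(1)}(12)) = 1/12 · (2352.00 − 432.000) = 160.000.
Running total after k=1: 160480.
Correction k=2: B_{4}/4! · (f^{(3)}(28) − f^{(3)}(12)) = −1/720 · (6.00000 − 6.00000) = 0.00000.
Running total after k=2: 160480.
Correction k=3: B_{6}/6! · (f^{(5)}(28) − f^{(5)}(12)) = 1/30240 · (0.00000 − 0.00000) = 0.00000.

S_3 ≈ 160480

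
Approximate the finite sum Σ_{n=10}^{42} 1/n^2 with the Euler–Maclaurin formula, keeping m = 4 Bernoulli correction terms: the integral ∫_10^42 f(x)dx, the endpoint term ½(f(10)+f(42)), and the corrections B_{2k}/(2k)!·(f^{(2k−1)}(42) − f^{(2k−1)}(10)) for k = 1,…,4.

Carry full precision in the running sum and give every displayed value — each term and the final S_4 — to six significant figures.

The integral term ∫_10^42 1/x^2 dx = 0.0761905.
Boundary: ½(f(10) + f(42)) = ½(0.0100000 + 0.000566893) = 0.00528345.
Running total after boundary: 0.0814739.
Order-1 term: 1/12 · (-2.69949e-05 − (-0.00200000)) = 0.000164417.
After k=1: 0.0816383.
Order-2 term: −1/720 · (-1.83639e-07 − (-0.000240000)) = -3.33078e-07.
After k=2: 0.0816380.
Order-3 term: 1/30240 · (-3.12311e-09 − (-7.20000e-05)) = 2.38085e-09.
After k=3: 0.0816380.
Order-4 term: −1/1209600 · (-9.91464e-11 − (-4.03200e-05)) = -3.33333e-11.

S_4 ≈ 0.0816380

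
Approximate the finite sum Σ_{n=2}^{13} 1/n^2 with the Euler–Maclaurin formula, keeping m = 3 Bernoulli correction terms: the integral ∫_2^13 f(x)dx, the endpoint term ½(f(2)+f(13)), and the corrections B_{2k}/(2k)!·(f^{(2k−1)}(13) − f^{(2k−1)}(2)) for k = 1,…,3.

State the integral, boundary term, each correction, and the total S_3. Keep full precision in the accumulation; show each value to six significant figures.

S_3 ≈ 0.570937

∫_2^13 1/x^2 dx evaluates to 0.423077.
Boundary: ½(f(2) + f(13)) = ½(0.250000 + 0.00591716) = 0.127959.
Integral + boundary = 0.551036.
Order-1 term: 1/12 · (-0.000910332 − (-0.250000)) = 0.0207575.
Running total after k=1: 0.571793.
Order-2 term: −1/720 · (-6.46390e-05 − (-0.750000)) = -0.00104158.
Running total after k=2: 0.570751.
Order-3 term: 1/30240 · (-1.14744e-05 − (-5.62500)) = 0.000186012.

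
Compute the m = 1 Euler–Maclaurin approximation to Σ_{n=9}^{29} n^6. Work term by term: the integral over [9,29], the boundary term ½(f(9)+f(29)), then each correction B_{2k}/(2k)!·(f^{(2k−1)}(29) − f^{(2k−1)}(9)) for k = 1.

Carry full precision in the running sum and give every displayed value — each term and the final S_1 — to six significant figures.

∫_9^29 x^6 dx evaluates to 2.46358e+09.
½[f(9) + f(29)] = ½[531441 + 5.94823e+08] = 2.97677e+08.
Integral + boundary = 2.76126e+09.
Order-1 term: 1/12 · (1.23067e+08 − 354294) = 1.02260e+07.

S_1 ≈ 2.77149e+09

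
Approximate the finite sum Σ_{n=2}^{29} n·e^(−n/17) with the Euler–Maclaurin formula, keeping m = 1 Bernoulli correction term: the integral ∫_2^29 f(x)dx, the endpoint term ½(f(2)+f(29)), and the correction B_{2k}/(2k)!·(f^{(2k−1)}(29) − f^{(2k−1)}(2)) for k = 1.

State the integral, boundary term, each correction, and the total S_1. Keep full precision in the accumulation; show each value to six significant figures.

The integral term ∫_2^29 x·e^(−x/17) dx = 145.130.
Boundary: ½(f(2) + f(29)) = ½(1.77802 + 5.26675) = 3.52238.
So far: 148.652.
Correction k=1: B_{2}/2! · (f^{(1)}(29) − f^{(1)}(2)) = 1/12 · (-0.128197 − 0.784420) = -0.0760514.

S_1 ≈ 148.576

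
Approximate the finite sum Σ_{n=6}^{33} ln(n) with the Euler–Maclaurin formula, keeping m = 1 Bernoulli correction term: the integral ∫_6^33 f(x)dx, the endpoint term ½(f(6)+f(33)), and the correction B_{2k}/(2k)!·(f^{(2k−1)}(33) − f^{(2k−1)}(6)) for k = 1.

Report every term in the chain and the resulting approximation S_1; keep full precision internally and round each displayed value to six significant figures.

The integral term ∫_6^33 ln(x) dx = 77.6342.
Boundary: ½(f(6) + f(33)) = ½(1.79176 + 3.49651) = 2.64413.
Running total after boundary: 80.2783.
Order-1 term: 1/12 · (0.0303030 − 0.166667) = -0.0113636.

S_1 ≈ 80.2670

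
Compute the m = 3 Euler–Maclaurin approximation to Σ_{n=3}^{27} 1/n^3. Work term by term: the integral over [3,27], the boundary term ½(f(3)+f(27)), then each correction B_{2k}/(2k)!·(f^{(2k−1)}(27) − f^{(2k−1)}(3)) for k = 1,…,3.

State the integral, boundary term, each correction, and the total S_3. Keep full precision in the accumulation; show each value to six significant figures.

S_3 ≈ 0.0763979

Integral: ∫_3^27 1/x^3 dx = 0.0548697.
Boundary: ½(f(3) + f(27)) = ½(0.0370370 + 5.08053e-05) = 0.0185439.
So far: 0.0734136.
k=1: B_{2}/(2)! × [f^{(1)}(27) − f^{(1)}(3)] = 1/12 × (-5.64503e-06 − (-0.0370370)) = 0.00308595.
After k=1: 0.0764996.
k=2: B_{4}/(4)! × [f^{(3)}(27) − f^{(3)}(3)] = −1/720 × (-1.54870e-07 − (-0.0823045)) = -0.000114312.
After k=2: 0.0763852.
k=3: B_{6}/(6)! × [f^{(5)}(27) − f^{(5)}(3)] = 1/30240 × (-8.92258e-09 − (-0.384088)) = 1.27013e-05.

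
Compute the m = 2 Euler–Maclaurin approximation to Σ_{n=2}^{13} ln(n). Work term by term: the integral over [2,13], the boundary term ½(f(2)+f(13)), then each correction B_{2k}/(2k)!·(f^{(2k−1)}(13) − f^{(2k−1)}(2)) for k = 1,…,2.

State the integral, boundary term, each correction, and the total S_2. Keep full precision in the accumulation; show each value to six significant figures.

The integral term ∫_2^13 ln(x) dx = 20.9580.
Boundary: ½(f(2) + f(13)) = ½(0.693147 + 2.56495) = 1.62905.
Integral + boundary = 22.5871.
k=1: B_{2}/(2)! × [f^{(1)}(13) − f^{(1)}(2)] = 1/12 × (0.0769231 − 0.500000) = -0.0352564.
Running total after k=1: 22.5518.
k=2: B_{4}/(4)! × [f^{(3)}(13) − f^{(3)}(2)] = −1/720 × (0.000910332 − 0.250000) = 0.000345958.

S_2 ≈ 22.5522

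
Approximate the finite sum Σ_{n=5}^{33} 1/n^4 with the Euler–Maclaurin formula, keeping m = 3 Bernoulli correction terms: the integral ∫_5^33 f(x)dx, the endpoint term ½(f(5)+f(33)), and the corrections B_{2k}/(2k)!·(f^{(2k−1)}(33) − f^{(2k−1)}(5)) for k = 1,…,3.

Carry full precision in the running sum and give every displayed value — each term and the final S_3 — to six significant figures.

The integral term ∫_5^33 1/x^4 dx = 0.00265739.
½[f(5) + f(33)] = ½[0.00160000 + 8.43226e-07] = 0.000800422.
Running total after boundary: 0.00345781.
Correction k=1: B_{2}/2! · (f^{(1)}(33) − f^{(1)}(5)) = 1/12 · (-1.02209e-07 − (-0.00128000)) = 0.000106658.
Partial sum through k=1: 0.00356447.
Correction k=2: B_{4}/4! · (f^{(3)}(33) − f^{(3)}(5)) = −1/720 · (-2.81568e-09 − (-0.00153600)) = -2.13333e-06.
Partial sum through k=2: 0.00356234.
Correction k=3: B_{6}/6! · (f^{(5)}(33) − f^{(5)}(5)) = 1/30240 · (-1.44792e-10 − (-0.00344064)) = 1.13778e-07.

S_3 ≈ 0.00356245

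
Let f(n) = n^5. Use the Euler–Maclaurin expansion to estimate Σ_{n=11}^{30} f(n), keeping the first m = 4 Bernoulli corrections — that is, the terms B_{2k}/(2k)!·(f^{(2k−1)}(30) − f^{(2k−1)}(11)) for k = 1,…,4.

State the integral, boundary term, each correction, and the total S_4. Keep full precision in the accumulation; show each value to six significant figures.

Integral: ∫_11^30 x^5 dx = 1.21205e+08.
Boundary: ½(f(11) + f(30)) = ½(161051 + 2.43000e+07) = 1.22305e+07.
Integral + boundary = 1.33435e+08.
Order-1 term: 1/12 · (4.05000e+06 − 73205.0) = 331400.
Running total after k=1: 1.33767e+08.
Order-2 term: −1/720 · (54000.0 − 7260.00) = -64.9167.
Running total after k=2: 1.33767e+08.
Order-3 term: 1/30240 · (120.000 − 120.000) = 0.00000.
Running total after k=3: 1.33767e+08.
Order-4 term: −1/1209600 · (0.00000 − 0.00000) = 0.00000.

S_4 ≈ 1.33767e+08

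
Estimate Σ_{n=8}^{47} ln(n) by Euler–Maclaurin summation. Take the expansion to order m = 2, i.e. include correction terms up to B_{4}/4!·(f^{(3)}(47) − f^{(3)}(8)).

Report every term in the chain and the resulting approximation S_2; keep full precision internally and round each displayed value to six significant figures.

∫_8^47 ln(x) dx evaluates to 125.321.
Boundary: ½(f(8) + f(47)) = ½(2.07944 + 3.85015) = 2.96479.
Integral + boundary = 128.286.
Order-1 term: 1/12 · (0.0212766 − 0.125000) = -0.00864362.
Running total after k=1: 128.278.
Order-2 term: −1/720 · (1.92636e-05 − 0.00390625) = 5.39859e-06.

S_2 ≈ 128.278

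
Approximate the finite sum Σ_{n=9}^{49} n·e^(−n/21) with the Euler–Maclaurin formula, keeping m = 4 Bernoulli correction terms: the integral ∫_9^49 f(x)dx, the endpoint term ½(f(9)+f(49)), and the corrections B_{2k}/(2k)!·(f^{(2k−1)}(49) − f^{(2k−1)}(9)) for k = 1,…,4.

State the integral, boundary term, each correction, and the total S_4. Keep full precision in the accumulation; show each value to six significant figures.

S_4 ≈ 273.123

∫_9^49 x·e^(−x/21) dx evaluates to 267.858.
½[f(9) + f(49)] = ½[5.86295 + 4.75163] = 5.30729.
Integral + boundary = 273.165.
Order-1 term: 1/12 · (-0.129296 − 0.372251) = -0.0417956.
After k=1: 273.123.
Order-2 term: −1/720 · (0.000146594 − 0.00379848) = 5.07206e-06.
After k=2: 273.123.
Order-3 term: 1/30240 · (1.32965e-06 − 1.53126e-05) = -4.62399e-10.
After k=3: 273.123.
Order-4 term: −1/1209600 · (5.27639e-09 − 4.99135e-08) = 3.69023e-14.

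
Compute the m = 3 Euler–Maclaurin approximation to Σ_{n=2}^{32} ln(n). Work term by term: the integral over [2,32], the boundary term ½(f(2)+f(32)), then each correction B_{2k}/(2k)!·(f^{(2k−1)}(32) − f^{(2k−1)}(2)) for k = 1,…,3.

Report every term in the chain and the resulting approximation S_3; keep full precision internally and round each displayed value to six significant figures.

The integral term ∫_2^32 ln(x) dx = 79.5173.
Boundary: ½(f(2) + f(32)) = ½(0.693147 + 3.46574) = 2.07944.
Running total after boundary: 81.5967.
Correction k=1: B_{2}/2! · (f^{(1)}(32) − f^{(1)}(2)) = 1/12 · (0.0312500 − 0.500000) = -0.0390625.
Partial sum through k=1: 81.5576.
Correction k=2: B_{4}/4! · (f^{(3)}(32) − f^{(3)}(2)) = −1/720 · (6.10352e-05 − 0.250000) = 0.000347137.
Partial sum through k=2: 81.5580.
Correction k=3: B_{6}/6! · (f^{(5)}(32) − f^{(5)}(2)) = 1/30240 · (7.15256e-07 − 0.750000) = -2.48016e-05.

S_3 ≈ 81.5580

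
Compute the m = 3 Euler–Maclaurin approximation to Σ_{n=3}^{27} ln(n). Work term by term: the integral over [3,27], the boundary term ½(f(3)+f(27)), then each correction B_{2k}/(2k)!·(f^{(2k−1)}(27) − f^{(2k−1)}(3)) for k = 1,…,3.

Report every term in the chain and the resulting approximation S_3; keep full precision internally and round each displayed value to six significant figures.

∫_3^27 ln(x) dx evaluates to 61.6918.
Endpoint term: (f(3) + f(27))/2 = (1.09861 + 3.29584)/2 = 2.19722.
Running total after boundary: 63.8890.
Correction k=1: B_{2}/2! · (f^{(1)}(27) − f^{(1)}(3)) = 1/12 · (0.0370370 − 0.333333) = -0.0246914.
After k=1: 63.8643.
Correction k=2: B_{4}/4! · (f^{(3)}(27) − f^{(3)}(3)) = −1/720 · (0.000101611 − 0.0740741) = 0.000102740.
After k=2: 63.8644.
Correction k=3: B_{6}/6! · (f^{(5)}(27) − f^{(5)}(3)) = 1/30240 · (1.67260e-06 − 0.0987654) = -3.26600e-06.

S_3 ≈ 63.8644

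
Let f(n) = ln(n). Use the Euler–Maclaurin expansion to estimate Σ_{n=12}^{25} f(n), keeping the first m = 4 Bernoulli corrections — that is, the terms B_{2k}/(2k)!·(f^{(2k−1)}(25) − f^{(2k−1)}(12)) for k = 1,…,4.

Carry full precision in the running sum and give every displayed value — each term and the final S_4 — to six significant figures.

S_4 ≈ 40.5013

The integral term ∫_12^25 ln(x) dx = 37.6530.
Boundary: ½(f(12) + f(25)) = ½(2.48491 + 3.21888) = 2.85189.
Integral + boundary = 40.5049.
k=1: B_{2}/(2)! × [f^{(1)}(25) − f^{(1)}(12)] = 1/12 × (0.0400000 − 0.0833333) = -0.00361111.
Partial sum through k=1: 40.5013.
k=2: B_{4}/(4)! × [f^{(3)}(25) − f^{(3)}(12)] = −1/720 × (0.000128000 − 0.00115741) = 1.42973e-06.
Partial sum through k=2: 40.5013.
k=3: B_{6}/(6)! × [f^{(5)}(25) − f^{(5)}(12)] = 1/30240 × (2.45760e-06 − 9.64506e-05) = -3.10823e-09.
Partial sum through k=3: 40.5013.
k=4: B_{8}/(8)! × [f^{(7)}(25) − f^{(7)}(12)] = −1/1209600 × (1.17965e-07 − 2.00939e-05) = 1.65145e-11.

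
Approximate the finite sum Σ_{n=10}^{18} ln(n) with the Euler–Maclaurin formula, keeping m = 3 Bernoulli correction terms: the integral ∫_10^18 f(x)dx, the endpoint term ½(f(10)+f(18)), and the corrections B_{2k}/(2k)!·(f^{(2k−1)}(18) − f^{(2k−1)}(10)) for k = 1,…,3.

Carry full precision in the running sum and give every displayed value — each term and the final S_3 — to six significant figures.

S_3 ≈ 23.5936

∫_10^18 ln(x) dx evaluates to 21.0008.
Boundary: ½(f(10) + f(18)) = ½(2.30259 + 2.89037) = 2.59648.
So far: 23.5973.
k=1: B_{2}/(2)! × [f^{(1)}(18) − f^{(1)}(10)] = 1/12 × (0.0555556 − 0.100000) = -0.00370370.
Running total after k=1: 23.5936.
k=2: B_{4}/(4)! × [f^{(3)}(18) − f^{(3)}(10)] = −1/720 × (0.000342936 − 0.00200000) = 2.30148e-06.
Running total after k=2: 23.5936.
k=3: B_{6}/(6)! × [f^{(5)}(18) − f^{(5)}(10)] = 1/30240 × (1.27013e-05 − 0.000240000) = -7.51649e-09.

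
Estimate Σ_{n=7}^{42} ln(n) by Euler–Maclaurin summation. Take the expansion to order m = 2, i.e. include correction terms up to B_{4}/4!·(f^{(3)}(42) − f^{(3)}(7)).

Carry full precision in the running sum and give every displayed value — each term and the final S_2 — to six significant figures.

S_2 ≈ 111.193

Integral: ∫_7^42 ln(x) dx = 108.361.
Boundary: ½(f(7) + f(42)) = ½(1.94591 + 3.73767) = 2.84179.
Running total after boundary: 111.203.
Correction k=1: B_{2}/2! · (f^{(1)}(42) − f^{(1)}(7)) = 1/12 · (0.0238095 − 0.142857) = -0.00992063.
Partial sum through k=1: 111.193.
Correction k=2: B_{4}/4! · (f^{(3)}(42) − f^{(3)}(7)) = −1/720 · (2.69949e-05 − 0.00583090) = 8.06098e-06.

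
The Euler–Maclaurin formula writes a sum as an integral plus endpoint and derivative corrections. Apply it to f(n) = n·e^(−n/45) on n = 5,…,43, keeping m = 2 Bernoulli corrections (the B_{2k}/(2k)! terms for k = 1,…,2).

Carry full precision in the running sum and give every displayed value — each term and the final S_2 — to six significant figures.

S_2 ≈ 500.820

∫_5^43 x·e^(−x/45) dx evaluates to 490.379.
½[f(5) + f(43)] = ½[4.47420 + 16.5377] = 10.5060.
Integral + boundary = 500.885.
k=1: B_{2}/(2)! × [f^{(1)}(43) − f^{(1)}(5)] = 1/12 × (0.0170933 − 0.795413) = -0.0648600.
Running total after k=1: 500.820.
k=2: B_{4}/(4)! × [f^{(3)}(43) − f^{(3)}(5)] = −1/720 × (0.000388291 − 0.00127659) = 1.23375e-06.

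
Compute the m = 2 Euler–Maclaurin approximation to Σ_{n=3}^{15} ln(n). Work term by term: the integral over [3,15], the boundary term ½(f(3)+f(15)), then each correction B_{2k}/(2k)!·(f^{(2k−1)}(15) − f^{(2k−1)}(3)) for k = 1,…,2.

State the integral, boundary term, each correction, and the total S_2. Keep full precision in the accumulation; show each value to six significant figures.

S_2 ≈ 27.2061

Integral: ∫_3^15 ln(x) dx = 25.3249.
½[f(3) + f(15)] = ½[1.09861 + 2.70805] = 1.90333.
So far: 27.2282.
k=1: B_{2}/(2)! × [f^{(1)}(15) − f^{(1)}(3)] = 1/12 × (0.0666667 − 0.333333) = -0.0222222.
Partial sum through k=1: 27.2060.
k=2: B_{4}/(4)! × [f^{(3)}(15) − f^{(3)}(3)] = −1/720 × (0.000592593 − 0.0740741) = 0.000102058.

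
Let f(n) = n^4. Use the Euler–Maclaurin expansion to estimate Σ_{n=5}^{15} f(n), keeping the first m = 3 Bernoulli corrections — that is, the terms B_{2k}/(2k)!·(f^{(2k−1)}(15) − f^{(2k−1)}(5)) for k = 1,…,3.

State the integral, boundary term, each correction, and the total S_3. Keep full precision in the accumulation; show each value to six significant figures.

The integral term ∫_5^15 x^4 dx = 151250.
Endpoint term: (f(5) + f(15))/2 = (625.000 + 50625.0)/2 = 25625.0.
Integral + boundary = 176875.
Correction k=1: B_{2}/2! · (f^{(1)}(15) − f^{(1)}(5)) = 1/12 · (13500.0 − 500.000) = 1083.33.
After k=1: 177958.
Correction k=2: B_{4}/4! · (f^{(3)}(15) − f^{(3)}(5)) = −1/720 · (360.000 − 120.000) = -0.333333.
After k=2: 177958.
Correction k=3: B_{6}/6! · (f^{(5)}(15) − f^{(5)}(5)) = 1/30240 · (0.00000 − 0.00000) = 0.00000.

S_3 ≈ 177958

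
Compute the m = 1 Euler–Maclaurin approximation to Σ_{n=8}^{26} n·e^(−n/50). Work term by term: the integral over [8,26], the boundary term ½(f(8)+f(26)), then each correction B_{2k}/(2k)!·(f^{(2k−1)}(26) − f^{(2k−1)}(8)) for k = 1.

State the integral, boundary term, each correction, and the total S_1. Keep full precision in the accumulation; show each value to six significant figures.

S_1 ≈ 223.140

The integral term ∫_8^26 x·e^(−x/50) dx = 212.039.
Endpoint term: (f(8) + f(26))/2 = (6.81715 + 15.4575)/2 = 11.1373.
So far: 223.176.
Order-1 term: 1/12 · (0.285370 − 0.715801) = -0.0358692.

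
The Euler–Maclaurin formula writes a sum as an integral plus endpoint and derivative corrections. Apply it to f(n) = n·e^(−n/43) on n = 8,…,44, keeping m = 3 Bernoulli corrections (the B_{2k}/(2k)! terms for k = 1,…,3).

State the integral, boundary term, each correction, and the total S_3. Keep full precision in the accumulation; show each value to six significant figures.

∫_8^44 x·e^(−x/43) dx evaluates to 476.105.
Endpoint term: (f(8) + f(44))/2 = (6.64188 + 15.8146)/2 = 11.2282.
So far: 487.333.
Order-1 term: 1/12 · (-0.00835867 − 0.675773) = -0.0570109.
After k=1: 487.276.
Order-2 term: −1/720 · (0.000384255 − 0.00126352) = 1.22120e-06.
After k=2: 487.276.
Order-3 term: 1/30240 · (4.18080e-07 − 1.16904e-06) = -2.48333e-11.

S_3 ≈ 487.276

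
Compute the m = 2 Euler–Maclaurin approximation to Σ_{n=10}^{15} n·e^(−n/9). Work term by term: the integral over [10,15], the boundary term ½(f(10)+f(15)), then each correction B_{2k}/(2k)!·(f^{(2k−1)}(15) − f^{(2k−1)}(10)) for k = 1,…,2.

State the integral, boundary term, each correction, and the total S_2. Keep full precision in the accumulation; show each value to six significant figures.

∫_10^15 x·e^(−x/9) dx evaluates to 15.4949.
½[f(10) + f(15)] = ½[3.29193 + 2.83313] = 3.06253.
Integral + boundary = 18.5574.
Correction k=1: B_{2}/2! · (f^{(1)}(15) − f^{(1)}(10)) = 1/12 · (-0.125917 − (-0.0365770)) = -0.00744501.
Partial sum through k=1: 18.5500.
Correction k=2: B_{4}/4! · (f^{(3)}(15) − f^{(3)}(10)) = −1/720 · (0.00310906 − 0.00767665) = 6.34388e-06.

S_2 ≈ 18.5500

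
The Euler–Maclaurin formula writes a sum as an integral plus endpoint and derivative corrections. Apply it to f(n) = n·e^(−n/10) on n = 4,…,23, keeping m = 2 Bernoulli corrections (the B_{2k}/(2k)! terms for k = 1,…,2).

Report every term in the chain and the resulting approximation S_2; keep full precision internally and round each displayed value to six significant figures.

S_2 ≈ 63.2087

Integral: ∫_4^23 x·e^(−x/10) dx = 60.7594.
½[f(4) + f(23)] = ½[2.68128 + 2.30595] = 2.49362.
Integral + boundary = 63.2530.
Correction k=1: B_{2}/2! · (f^{(1)}(23) − f^{(1)}(4)) = 1/12 · (-0.130336 − 0.402192) = -0.0443774.
Partial sum through k=1: 63.2086.
Correction k=2: B_{4}/4! · (f^{(3)}(23) − f^{(3)}(4)) = −1/720 · (0.000701812 − 0.0174283) = 2.32313e-05.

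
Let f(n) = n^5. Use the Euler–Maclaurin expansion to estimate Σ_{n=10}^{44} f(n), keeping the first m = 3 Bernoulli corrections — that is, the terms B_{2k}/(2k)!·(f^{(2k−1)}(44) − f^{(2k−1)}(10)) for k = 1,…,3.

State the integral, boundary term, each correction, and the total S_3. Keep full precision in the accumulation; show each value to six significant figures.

S_3 ≈ 1.29328e+09

∫_10^44 x^5 dx evaluates to 1.20922e+09.
Boundary: ½(f(10) + f(44)) = ½(100000 + 1.64916e+08) = 8.25081e+07.
Integral + boundary = 1.29173e+09.
Correction k=1: B_{2}/2! · (f^{(1)}(44) − f^{(1)}(10)) = 1/12 · (1.87405e+07 − 50000.0) = 1.55754e+06.
Running total after k=1: 1.29328e+09.
Correction k=2: B_{4}/4! · (f^{(3)}(44) − f^{(3)}(10)) = −1/720 · (116160 − 6000.00) = -153.000.
Running total after k=2: 1.29328e+09.
Correction k=3: B_{6}/6! · (f^{(5)}(44) − f^{(5)}(10)) = 1/30240 · (120.000 − 120.000) = 0.00000.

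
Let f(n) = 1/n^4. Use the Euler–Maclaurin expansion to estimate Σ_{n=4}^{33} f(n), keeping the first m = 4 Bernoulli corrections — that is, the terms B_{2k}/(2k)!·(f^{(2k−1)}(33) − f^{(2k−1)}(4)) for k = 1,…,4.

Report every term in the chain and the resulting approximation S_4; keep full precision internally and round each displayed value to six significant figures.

∫_4^33 1/x^4 dx evaluates to 0.00519906.
½[f(4) + f(33)] = ½[0.00390625 + 8.43226e-07] = 0.00195355.
Integral + boundary = 0.00715260.
k=1: B_{2}/(2)! × [f^{(1)}(33) − f^{(1)}(4)] = 1/12 × (-1.02209e-07 − (-0.00390625)) = 0.000325512.
Partial sum through k=1: 0.00747812.
k=2: B_{4}/(4)! × [f^{(3)}(33) − f^{(3)}(4)] = −1/720 × (-2.81568e-09 − (-0.00732422)) = -1.01725e-05.
Partial sum through k=2: 0.00746794.
k=3: B_{6}/(6)! × [f^{(5)}(33) − f^{(5)}(4)] = 1/30240 × (-1.44792e-10 − (-0.0256348)) = 8.47710e-07.
Partial sum through k=3: 0.00746879.
k=4: B_{8}/(8)! × [f^{(7)}(33) − f^{(7)}(4)] = −1/1209600 × (-1.19663e-11 − (-0.144196)) = -1.19209e-07.

S_4 ≈ 0.00746867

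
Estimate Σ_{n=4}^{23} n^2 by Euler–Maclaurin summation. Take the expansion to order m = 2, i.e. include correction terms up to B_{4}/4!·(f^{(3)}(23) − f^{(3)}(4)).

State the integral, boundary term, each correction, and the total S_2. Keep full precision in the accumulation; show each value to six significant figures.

∫_4^23 x^2 dx evaluates to 4034.33.
½[f(4) + f(23)] = ½[16.0000 + 529.000] = 272.500.
Integral + boundary = 4306.83.
Order-1 term: 1/12 · (46.0000 − 8.00000) = 3.16667.
Partial sum through k=1: 4310.00.
Order-2 term: −1/720 · (0.00000 − 0.00000) = 0.00000.

S_2 ≈ 4310.00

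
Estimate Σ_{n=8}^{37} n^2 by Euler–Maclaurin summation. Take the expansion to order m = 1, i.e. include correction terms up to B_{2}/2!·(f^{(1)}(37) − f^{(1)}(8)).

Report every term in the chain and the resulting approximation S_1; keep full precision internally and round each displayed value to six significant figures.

The integral term ∫_8^37 x^2 dx = 16713.7.
Boundary: ½(f(8) + f(37)) = ½(64.0000 + 1369.00) = 716.500.
So far: 17430.2.
Correction k=1: B_{2}/2! · (f^{(1)}(37) − f^{(1)}(8)) = 1/12 · (74.0000 − 16.0000) = 4.83333.

S_1 ≈ 17435.0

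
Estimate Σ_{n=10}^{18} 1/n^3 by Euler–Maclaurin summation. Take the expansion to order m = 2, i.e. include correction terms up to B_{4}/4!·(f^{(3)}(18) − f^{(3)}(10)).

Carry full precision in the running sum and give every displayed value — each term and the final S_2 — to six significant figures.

∫_10^18 1/x^3 dx evaluates to 0.00345679.
Endpoint term: (f(10) + f(18))/2 = (0.00100000 + 0.000171468)/2 = 0.000585734.
Integral + boundary = 0.00404252.
Correction k=1: B_{2}/2! · (f^{(1)}(18) − f^{(1)}(10)) = 1/12 · (-2.85780e-05 − (-0.000300000)) = 2.26185e-05.
Partial sum through k=1: 0.00406514.
Correction k=2: B_{4}/4! · (f^{(3)}(18) − f^{(3)}(10)) = −1/720 · (-1.76407e-06 − (-6.00000e-05)) = -8.08832e-08.

S_2 ≈ 0.00406506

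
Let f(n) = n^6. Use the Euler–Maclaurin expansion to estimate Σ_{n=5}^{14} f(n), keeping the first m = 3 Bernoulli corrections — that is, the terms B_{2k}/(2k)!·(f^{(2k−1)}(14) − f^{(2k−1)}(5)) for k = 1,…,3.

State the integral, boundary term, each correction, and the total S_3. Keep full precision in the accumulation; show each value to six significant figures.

∫_5^14 x^6 dx evaluates to 1.50479e+07.
Endpoint term: (f(5) + f(14))/2 = (15625.0 + 7.52954e+06)/2 = 3.77258e+06.
So far: 1.88205e+07.
Order-1 term: 1/12 · (3.22694e+06 − 18750.0) = 267350.
After k=1: 1.90878e+07.
Order-2 term: −1/720 · (329280 − 15000.0) = -436.500.
After k=2: 1.90874e+07.
Order-3 term: 1/30240 · (10080.0 − 3600.00) = 0.214286.

S_3 ≈ 1.90874e+07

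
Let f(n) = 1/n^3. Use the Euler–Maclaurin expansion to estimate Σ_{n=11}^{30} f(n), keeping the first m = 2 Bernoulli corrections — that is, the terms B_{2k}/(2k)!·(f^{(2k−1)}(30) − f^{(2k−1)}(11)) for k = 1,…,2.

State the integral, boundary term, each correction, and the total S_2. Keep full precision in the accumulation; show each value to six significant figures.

Integral: ∫_11^30 1/x^3 dx = 0.00357668.
Endpoint term: (f(11) + f(30))/2 = (0.000751315 + 3.70370e-05)/2 = 0.000394176.
Integral + boundary = 0.00397085.
Order-1 term: 1/12 · (-3.70370e-06 − (-0.000204904)) = 1.67667e-05.
Partial sum through k=1: 0.00398762.
Order-2 term: −1/720 · (-8.23045e-08 − (-3.38684e-05)) = -4.69252e-08.

S_2 ≈ 0.00398757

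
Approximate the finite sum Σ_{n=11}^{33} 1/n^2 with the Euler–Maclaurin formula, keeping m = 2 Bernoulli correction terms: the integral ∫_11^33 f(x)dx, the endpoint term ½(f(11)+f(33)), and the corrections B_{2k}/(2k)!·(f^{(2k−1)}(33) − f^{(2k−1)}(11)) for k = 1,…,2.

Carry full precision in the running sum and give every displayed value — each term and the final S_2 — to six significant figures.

S_2 ≈ 0.0653178

Integral: ∫_11^33 1/x^2 dx = 0.0606061.
Boundary: ½(f(11) + f(33)) = ½(0.00826446 + 0.000918274) = 0.00459137.
So far: 0.0651974.
k=1: B_{2}/(2)! × [f^{(1)}(33) − f^{(1)}(11)] = 1/12 × (-5.56529e-05 − (-0.00150263)) = 0.000120581.
Partial sum through k=1: 0.0653180.
k=2: B_{4}/(4)! × [f^{(3)}(33) − f^{(3)}(11)] = −1/720 × (-6.13256e-07 − (-0.000149021)) = -2.06122e-07.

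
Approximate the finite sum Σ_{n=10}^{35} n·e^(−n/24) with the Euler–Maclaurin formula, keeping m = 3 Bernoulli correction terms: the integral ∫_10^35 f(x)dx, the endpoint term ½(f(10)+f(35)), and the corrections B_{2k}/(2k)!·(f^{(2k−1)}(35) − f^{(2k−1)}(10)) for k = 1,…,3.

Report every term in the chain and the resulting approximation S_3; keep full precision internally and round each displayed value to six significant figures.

The integral term ∫_10^35 x·e^(−x/24) dx = 208.545.
½[f(10) + f(35)] = ½[6.59241 + 8.14183] = 7.36712.
Running total after boundary: 215.912.
Order-1 term: 1/12 · (-0.106619 − 0.384557) = -0.0409314.
Partial sum through k=1: 215.871.
Order-2 term: −1/720 · (0.000622618 − 0.00295666) = 3.24173e-06.
Partial sum through k=2: 215.871.
Order-3 term: 1/30240 · (2.48323e-06 − 9.10711e-06) = -2.19044e-10.

S_3 ≈ 215.871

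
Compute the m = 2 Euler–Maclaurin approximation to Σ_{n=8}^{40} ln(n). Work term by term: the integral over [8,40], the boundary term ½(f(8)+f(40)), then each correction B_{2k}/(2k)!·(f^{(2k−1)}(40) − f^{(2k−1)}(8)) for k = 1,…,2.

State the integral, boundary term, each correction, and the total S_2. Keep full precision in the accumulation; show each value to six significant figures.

∫_8^40 ln(x) dx evaluates to 98.9196.
Endpoint term: (f(8) + f(40))/2 = (2.07944 + 3.68888)/2 = 2.88416.
So far: 101.804.
Correction k=1: B_{2}/2! · (f^{(1)}(40) − f^{(1)}(8)) = 1/12 · (0.0250000 − 0.125000) = -0.00833333.
Running total after k=1: 101.795.
Correction k=2: B_{4}/4! · (f^{(3)}(40) − f^{(3)}(8)) = −1/720 · (3.12500e-05 − 0.00390625) = 5.38194e-06.

S_2 ≈ 101.795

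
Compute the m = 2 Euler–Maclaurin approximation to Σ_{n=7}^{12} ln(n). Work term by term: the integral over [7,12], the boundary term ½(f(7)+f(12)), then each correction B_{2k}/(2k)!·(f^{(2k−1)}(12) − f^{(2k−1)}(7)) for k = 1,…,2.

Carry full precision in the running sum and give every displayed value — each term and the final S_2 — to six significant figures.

The integral term ∫_7^12 ln(x) dx = 11.1975.
½[f(7) + f(12)] = ½[1.94591 + 2.48491] = 2.21541.
Running total after boundary: 13.4129.
k=1: B_{2}/(2)! × [f^{(1)}(12) − f^{(1)}(7)] = 1/12 × (0.0833333 − 0.142857) = -0.00496032.
Running total after k=1: 13.4080.
k=2: B_{4}/(4)! × [f^{(3)}(12) − f^{(3)}(7)] = −1/720 × (0.00115741 − 0.00583090) = 6.49097e-06.

S_2 ≈ 13.4080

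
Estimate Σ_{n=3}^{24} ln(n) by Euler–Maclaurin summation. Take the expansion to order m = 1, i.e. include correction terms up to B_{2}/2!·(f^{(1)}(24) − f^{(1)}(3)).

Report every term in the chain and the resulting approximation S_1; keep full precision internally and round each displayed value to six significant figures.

S_1 ≈ 54.0915

Integral: ∫_3^24 ln(x) dx = 51.9775.
Endpoint term: (f(3) + f(24))/2 = (1.09861 + 3.17805)/2 = 2.13833.
So far: 54.1158.
Order-1 term: 1/12 · (0.0416667 − 0.333333) = -0.0243056.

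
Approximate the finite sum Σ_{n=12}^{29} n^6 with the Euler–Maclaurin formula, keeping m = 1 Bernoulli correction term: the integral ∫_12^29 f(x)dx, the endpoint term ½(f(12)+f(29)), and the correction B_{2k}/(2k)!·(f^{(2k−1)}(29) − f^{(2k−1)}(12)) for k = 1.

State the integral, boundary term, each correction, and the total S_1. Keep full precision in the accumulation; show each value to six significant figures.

The integral term ∫_12^29 x^6 dx = 2.45915e+09.
½[f(12) + f(29)] = ½[2.98598e+06 + 5.94823e+08] = 2.98905e+08.
Running total after boundary: 2.75805e+09.
k=1: B_{2}/(2)! × [f^{(1)}(29) − f^{(1)}(12)] = 1/12 × (1.23067e+08 − 1.49299e+06) = 1.01312e+07.

S_1 ≈ 2.76819e+09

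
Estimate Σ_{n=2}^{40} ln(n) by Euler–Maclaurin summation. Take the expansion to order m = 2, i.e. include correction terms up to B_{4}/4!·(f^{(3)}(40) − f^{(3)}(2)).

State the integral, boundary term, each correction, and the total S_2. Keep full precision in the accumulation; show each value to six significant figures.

S_2 ≈ 110.321

∫_2^40 ln(x) dx evaluates to 108.169.
Boundary: ½(f(2) + f(40)) = ½(0.693147 + 3.68888) = 2.19101.
Running total after boundary: 110.360.
k=1: B_{2}/(2)! × [f^{(1)}(40) − f^{(1)}(2)] = 1/12 × (0.0250000 − 0.500000) = -0.0395833.
After k=1: 110.320.
k=2: B_{4}/(4)! × [f^{(3)}(40) − f^{(3)}(2)] = −1/720 × (3.12500e-05 − 0.250000) = 0.000347179.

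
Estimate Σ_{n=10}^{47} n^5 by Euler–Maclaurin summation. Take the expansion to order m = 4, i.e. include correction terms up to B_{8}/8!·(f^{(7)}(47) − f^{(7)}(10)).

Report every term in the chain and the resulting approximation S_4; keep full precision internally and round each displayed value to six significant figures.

Integral: ∫_10^47 x^5 dx = 1.79637e+09.
Boundary: ½(f(10) + f(47)) = ½(100000 + 2.29345e+08) = 1.14723e+08.
Integral + boundary = 1.91109e+09.
k=1: B_{2}/(2)! × [f^{(1)}(47) − f^{(1)}(10)] = 1/12 × (2.43984e+07 − 50000.0) = 2.02903e+06.
Running total after k=1: 1.91312e+09.
k=2: B_{4}/(4)! × [f^{(3)}(47) − f^{(3)}(10)] = −1/720 × (132540 − 6000.00) = -175.750.
Running total after k=2: 1.91312e+09.
k=3: B_{6}/(6)! × [f^{(5)}(47) − f^{(5)}(10)] = 1/30240 × (120.000 − 120.000) = 0.00000.
Running total after k=3: 1.91312e+09.
k=4: B_{8}/(8)! × [f^{(7)}(47) − f^{(7)}(10)] = −1/1209600 × (0.00000 − 0.00000) = 0.00000.

S_4 ≈ 1.91312e+09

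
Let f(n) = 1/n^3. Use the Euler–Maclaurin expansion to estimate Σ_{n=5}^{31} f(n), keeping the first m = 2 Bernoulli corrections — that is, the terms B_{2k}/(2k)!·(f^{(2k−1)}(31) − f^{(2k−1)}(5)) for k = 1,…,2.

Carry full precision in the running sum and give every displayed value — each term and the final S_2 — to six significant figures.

S_2 ≈ 0.0238909

The integral term ∫_5^31 1/x^3 dx = 0.0194797.
½[f(5) + f(31)] = ½[0.00800000 + 3.35672e-05] = 0.00401678.
Integral + boundary = 0.0234965.
k=1: B_{2}/(2)! × [f^{(1)}(31) − f^{(1)}(5)] = 1/12 × (-3.24844e-06 − (-0.00480000)) = 0.000399729.
Running total after k=1: 0.0238962.
k=2: B_{4}/(4)! × [f^{(3)}(31) − f^{(3)}(5)] = −1/720 × (-6.76054e-08 − (-0.00384000)) = -5.33324e-06.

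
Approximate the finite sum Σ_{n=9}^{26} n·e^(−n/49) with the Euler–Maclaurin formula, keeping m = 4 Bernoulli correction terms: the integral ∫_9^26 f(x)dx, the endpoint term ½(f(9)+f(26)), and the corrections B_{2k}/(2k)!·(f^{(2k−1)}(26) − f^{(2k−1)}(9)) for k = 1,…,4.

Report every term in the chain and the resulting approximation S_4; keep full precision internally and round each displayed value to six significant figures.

The integral term ∫_9^26 x·e^(−x/49) dx = 203.334.
Endpoint term: (f(9) + f(26))/2 = (7.48987 + 15.2944)/2 = 11.3921.
So far: 214.727.
k=1: B_{2}/(2)! × [f^{(1)}(26) − f^{(1)}(9)] = 1/12 × (0.276115 − 0.679353) = -0.0336032.
Partial sum through k=1: 214.693.
k=2: B_{4}/(4)! × [f^{(3)}(26) − f^{(3)}(9)] = −1/720 × (0.000605000 − 0.000976163) = 5.15505e-07.
Partial sum through k=2: 214.693.
k=3: B_{6}/(6)! × [f^{(5)}(26) − f^{(5)}(9)] = 1/30240 × (4.56060e-07 − 6.95286e-07) = -7.91091e-12.
Partial sum through k=3: 214.693.
k=4: B_{8}/(8)! × [f^{(7)}(26) − f^{(7)}(9)] = −1/1209600 × (2.74944e-10 − 4.09832e-10) = 1.11514e-16.

S_4 ≈ 214.693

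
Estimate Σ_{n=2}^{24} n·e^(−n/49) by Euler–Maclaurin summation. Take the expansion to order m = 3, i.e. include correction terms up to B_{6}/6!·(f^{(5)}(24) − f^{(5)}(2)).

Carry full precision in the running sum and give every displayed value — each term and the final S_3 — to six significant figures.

S_3 ≈ 215.504

∫_2^24 x·e^(−x/49) dx evaluates to 207.242.
Boundary: ½(f(2) + f(24)) = ½(1.92001 + 14.7060) = 8.31302.
So far: 215.555.
Correction k=1: B_{2}/2! · (f^{(1)}(24) − f^{(1)}(2)) = 1/12 · (0.312628 − 0.920822) = -0.0506828.
Running total after k=1: 215.504.
Correction k=2: B_{4}/4! · (f^{(3)}(24) − f^{(3)}(2)) = −1/720 · (0.000640621 − 0.00118319) = 7.53564e-07.
Running total after k=2: 215.504.
Correction k=3: B_{6}/6! · (f^{(5)}(24) − f^{(5)}(2)) = 1/30240 · (4.79398e-07 − 8.25847e-07) = -1.14566e-11.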